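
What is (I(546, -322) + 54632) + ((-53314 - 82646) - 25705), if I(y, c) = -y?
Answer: -107579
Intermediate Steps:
(I(546, -322) + 54632) + ((-53314 - 82646) - 25705) = (-1*546 + 54632) + ((-53314 - 82646) - 25705) = (-546 + 54632) + (-135960 - 25705) = 54086 - 161665 = -107579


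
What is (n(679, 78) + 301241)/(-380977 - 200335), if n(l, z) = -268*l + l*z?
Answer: -172231/581312 ≈ -0.29628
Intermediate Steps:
(n(679, 78) + 301241)/(-380977 - 200335) = (679*(-268 + 78) + 301241)/(-380977 - 200335) = (679*(-190) + 301241)/(-581312) = (-129010 + 301241)*(-1/581312) = 172231*(-1/581312) = -172231/581312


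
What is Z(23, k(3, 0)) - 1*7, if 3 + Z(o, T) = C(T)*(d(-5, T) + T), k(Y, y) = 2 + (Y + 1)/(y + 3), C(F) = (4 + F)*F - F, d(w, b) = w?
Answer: -1220/27 ≈ -45.185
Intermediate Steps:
C(F) = -F + F*(4 + F) (C(F) = F*(4 + F) - F = -F + F*(4 + F))
k(Y, y) = 2 + (1 + Y)/(3 + y)
Z(o, T) = -3 + T*(-5 + T)*(3 + T) (Z(o, T) = -3 + (T*(3 + T))*(-5 + T) = -3 + T*(-5 + T)*(3 + T))
Z(23, k(3, 0)) - 1*7 = (-3 + ((7 + 3 + 2*0)/(3 + 0))**3 - 15*(7 + 3 + 2*0)/(3 + 0) - 2*(7 + 3 + 2*0)**2/(3 + 0)**2) - 1*7 = (-3 + ((7 + 3 + 0)/3)**3 - 15*(7 + 3 + 0)/3 - 2*(7 + 3 + 0)**2/9) - 7 = (-3 + ((1/3)*10)**3 - 5*10 - 2*((1/3)*10)**2) - 7 = (-3 + (10/3)**3 - 15*10/3 - 2*(10/3)**2) - 7 = (-3 + 1000/27 - 50 - 2*100/9) - 7 = (-3 + 1000/27 - 50 - 200/9) - 7 = -1031/27 - 7 = -1220/27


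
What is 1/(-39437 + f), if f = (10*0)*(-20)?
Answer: -1/39437 ≈ -2.5357e-5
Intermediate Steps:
f = 0 (f = 0*(-20) = 0)
1/(-39437 + f) = 1/(-39437 + 0) = 1/(-39437) = -1/39437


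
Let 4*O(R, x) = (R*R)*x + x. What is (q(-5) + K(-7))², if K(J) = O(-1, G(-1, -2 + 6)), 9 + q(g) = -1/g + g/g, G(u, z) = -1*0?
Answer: 1521/25 ≈ 60.840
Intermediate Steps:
G(u, z) = 0
O(R, x) = x/4 + x*R²/4 (O(R, x) = ((R*R)*x + x)/4 = (R²*x + x)/4 = (x*R² + x)/4 = (x + x*R²)/4 = x/4 + x*R²/4)
q(g) = -8 - 1/g (q(g) = -9 + (-1/g + g/g) = -9 + (-1/g + 1) = -9 + (1 - 1/g) = -8 - 1/g)
K(J) = 0 (K(J) = (¼)*0*(1 + (-1)²) = (¼)*0*(1 + 1) = (¼)*0*2 = 0)
(q(-5) + K(-7))² = ((-8 - 1/(-5)) + 0)² = ((-8 - 1*(-⅕)) + 0)² = ((-8 + ⅕) + 0)² = (-39/5 + 0)² = (-39/5)² = 1521/25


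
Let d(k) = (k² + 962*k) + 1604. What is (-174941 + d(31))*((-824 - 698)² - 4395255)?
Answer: 296337121134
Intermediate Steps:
d(k) = 1604 + k² + 962*k
(-174941 + d(31))*((-824 - 698)² - 4395255) = (-174941 + (1604 + 31² + 962*31))*((-824 - 698)² - 4395255) = (-174941 + (1604 + 961 + 29822))*((-1522)² - 4395255) = (-174941 + 32387)*(2316484 - 4395255) = -142554*(-2078771) = 296337121134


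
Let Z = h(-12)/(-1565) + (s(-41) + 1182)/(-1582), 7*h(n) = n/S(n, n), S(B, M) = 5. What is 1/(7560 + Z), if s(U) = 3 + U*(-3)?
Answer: 6189575/46788070806 ≈ 0.00013229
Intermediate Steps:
s(U) = 3 - 3*U
h(n) = n/35 (h(n) = (n/5)/7 = n/35)
Z = -5116194/6189575 (Z = ((1/35)*(-12))/(-1565) + ((3 - 3*(-41)) + 1182)/(-1582) = -12/35*(-1/1565) + ((3 + 123) + 1182)*(-1/1582) = 12/54775 + (126 + 1182)*(-1/1582) = 12/54775 + 1308*(-1/1582) = 12/54775 - 654/791 = -5116194/6189575 ≈ -0.82658)
1/(7560 + Z) = 1/(7560 - 5116194/6189575) = 1/(46788070806/6189575) = 6189575/46788070806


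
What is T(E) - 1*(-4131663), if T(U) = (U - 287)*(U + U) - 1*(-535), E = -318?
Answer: 4516978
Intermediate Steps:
T(U) = 535 + 2*U*(-287 + U) (T(U) = (-287 + U)*(2*U) + 535 = 2*U*(-287 + U) + 535 = 535 + 2*U*(-287 + U))
T(E) - 1*(-4131663) = (535 - 574*(-318) + 2*(-318)²) - 1*(-4131663) = (535 + 182532 + 2*101124) + 4131663 = (535 + 182532 + 202248) + 4131663 = 385315 + 4131663 = 4516978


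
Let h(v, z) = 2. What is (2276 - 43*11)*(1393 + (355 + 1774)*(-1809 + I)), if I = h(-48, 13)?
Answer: -6933815130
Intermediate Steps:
I = 2
(2276 - 43*11)*(1393 + (355 + 1774)*(-1809 + I)) = (2276 - 43*11)*(1393 + (355 + 1774)*(-1809 + 2)) = (2276 - 473)*(1393 + 2129*(-1807)) = 1803*(1393 - 3847103) = 1803*(-3845710) = -6933815130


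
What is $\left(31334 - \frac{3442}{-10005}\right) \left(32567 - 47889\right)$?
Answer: $- \frac{4803448716064}{10005} \approx -4.801 \cdot 10^{8}$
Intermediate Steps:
$\left(31334 - \frac{3442}{-10005}\right) \left(32567 - 47889\right) = \left(31334 - - \frac{3442}{10005}\right) \left(-15322\right) = \left(31334 + \frac{3442}{10005}\right) \left(-15322\right) = \frac{313500112}{10005} \left(-15322\right) = - \frac{4803448716064}{10005}$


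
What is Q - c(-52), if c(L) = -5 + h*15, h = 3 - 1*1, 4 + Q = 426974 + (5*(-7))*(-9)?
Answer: 427260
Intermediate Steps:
Q = 427285 (Q = -4 + (426974 + (5*(-7))*(-9)) = -4 + (426974 - 35*(-9)) = -4 + (426974 + 315) = -4 + 427289 = 427285)
h = 2 (h = 3 - 1 = 2)
c(L) = 25 (c(L) = -5 + 2*15 = -5 + 30 = 25)
Q - c(-52) = 427285 - 1*25 = 427285 - 25 = 427260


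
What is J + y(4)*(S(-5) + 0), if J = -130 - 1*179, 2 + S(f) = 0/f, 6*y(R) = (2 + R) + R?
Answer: -937/3 ≈ -312.33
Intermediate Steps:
y(R) = 1/3 + R/3 (y(R) = ((2 + R) + R)/6 = (2 + 2*R)/6 = 1/3 + R/3)
S(f) = -2 (S(f) = -2 + 0/f = -2 + 0 = -2)
J = -309 (J = -130 - 179 = -309)
J + y(4)*(S(-5) + 0) = -309 + (1/3 + (1/3)*4)*(-2 + 0) = -309 + (1/3 + 4/3)*(-2) = -309 + (5/3)*(-2) = -309 - 10/3 = -937/3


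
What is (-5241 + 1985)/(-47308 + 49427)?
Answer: -3256/2119 ≈ -1.5366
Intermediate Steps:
(-5241 + 1985)/(-47308 + 49427) = -3256/2119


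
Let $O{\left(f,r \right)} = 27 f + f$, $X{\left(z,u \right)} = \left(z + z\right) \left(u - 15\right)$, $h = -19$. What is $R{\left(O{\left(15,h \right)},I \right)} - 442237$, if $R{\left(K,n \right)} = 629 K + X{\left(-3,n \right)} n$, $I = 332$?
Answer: $-809521$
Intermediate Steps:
$X{\left(z,u \right)} = 2 z \left(-15 + u\right)$
$O{\left(f,r \right)} = 28 f$
$R{\left(K,n \right)} = 629 K + n \left(90 - 6 n\right)$ ($R{\left(K,n \right)} = 629 K + 2 \left(-3\right) \left(-15 + n\right) n = 629 K + \left(90 - 6 n\right) n = 629 K + n \left(90 - 6 n\right)$)
$R{\left(O{\left(15,h \right)},I \right)} - 442237 = \left(629 \cdot 28 \cdot 15 - 1992 \left(-15 + 332\right)\right) - 442237 = \left(629 \cdot 420 - 1992 \cdot 317\right) - 442237 = \left(264180 - 631464\right) - 442237 = -367284 - 442237 = -809521$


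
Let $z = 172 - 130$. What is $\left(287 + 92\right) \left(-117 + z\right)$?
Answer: $-28425$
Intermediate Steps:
$z = 42$ ($z = 172 - 130 = 42$)
$\left(287 + 92\right) \left(-117 + z\right) = \left(287 + 92\right) \left(-117 + 42\right) = 379 \left(-75\right) = -28425$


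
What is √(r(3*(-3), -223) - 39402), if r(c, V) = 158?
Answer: 2*I*√9811 ≈ 198.1*I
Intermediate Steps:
√(r(3*(-3), -223) - 39402) = √(158 - 39402) = √(-39244) = 2*I*√9811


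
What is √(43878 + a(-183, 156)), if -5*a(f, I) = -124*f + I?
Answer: 3*√109190/5 ≈ 198.26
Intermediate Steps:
a(f, I) = -I/5 + 124*f/5 (a(f, I) = -(-124*f + I)/5 = -(I - 124*f)/5 = -I/5 + 124*f/5)
√(43878 + a(-183, 156)) = √(43878 + (-⅕*156 + (124/5)*(-183))) = √(43878 + (-156/5 - 22692/5)) = √(43878 - 22848/5) = √(196542/5) = 3*√109190/5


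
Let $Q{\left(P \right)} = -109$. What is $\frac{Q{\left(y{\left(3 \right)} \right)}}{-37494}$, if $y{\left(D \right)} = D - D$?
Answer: $\frac{109}{37494} \approx 0.0029071$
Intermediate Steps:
$y{\left(D \right)} = 0$
$\frac{Q{\left(y{\left(3 \right)} \right)}}{-37494} = - \frac{109}{-37494} = \left(-109\right) \left(- \frac{1}{37494}\right) = \frac{109}{37494}$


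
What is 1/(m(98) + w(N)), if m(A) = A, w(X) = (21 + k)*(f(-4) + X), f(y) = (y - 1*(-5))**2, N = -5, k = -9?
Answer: 1/50 ≈ 0.020000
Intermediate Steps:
f(y) = (5 + y)**2 (f(y) = (y + 5)**2 = (5 + y)**2)
w(X) = 12 + 12*X (w(X) = (21 - 9)*((5 - 4)**2 + X) = 12*(1**2 + X) = 12*(1 + X) = 12 + 12*X)
1/(m(98) + w(N)) = 1/(98 + (12 + 12*(-5))) = 1/(98 + (12 - 60)) = 1/(98 - 48) = 1/50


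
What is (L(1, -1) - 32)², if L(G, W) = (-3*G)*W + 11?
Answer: 324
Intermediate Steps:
L(G, W) = 11 - 3*G*W (L(G, W) = -3*G*W + 11 = 11 - 3*G*W)
(L(1, -1) - 32)² = ((11 - 3*1*(-1)) - 32)² = ((11 + 3) - 32)² = (14 - 32)² = (-18)² = 324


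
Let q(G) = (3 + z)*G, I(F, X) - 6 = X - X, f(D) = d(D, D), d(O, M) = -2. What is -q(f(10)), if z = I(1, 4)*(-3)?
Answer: -30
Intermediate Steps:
f(D) = -2
I(F, X) = 6 (I(F, X) = 6 + (X - X) = 6 + 0 = 6)
z = -18 (z = 6*(-3) = -18)
q(G) = -15*G (q(G) = (3 - 18)*G = -15*G)
-q(f(10)) = -(-15)*(-2) = -1*30 = -30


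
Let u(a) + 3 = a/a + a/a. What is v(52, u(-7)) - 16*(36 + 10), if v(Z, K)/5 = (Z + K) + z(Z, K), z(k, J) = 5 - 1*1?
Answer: -461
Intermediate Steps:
u(a) = -1 (u(a) = -3 + (a/a + a/a) = -3 + (1 + 1) = -3 + 2 = -1)
z(k, J) = 4 (z(k, J) = 5 - 1 = 4)
v(Z, K) = 20 + 5*K + 5*Z (v(Z, K) = 5*((Z + K) + 4) = 5*((K + Z) + 4) = 5*(4 + K + Z) = 20 + 5*K + 5*Z)
v(52, u(-7)) - 16*(36 + 10) = (20 + 5*(-1) + 5*52) - 16*(36 + 10) = (20 - 5 + 260) - 16*46 = 275 - 736 = -461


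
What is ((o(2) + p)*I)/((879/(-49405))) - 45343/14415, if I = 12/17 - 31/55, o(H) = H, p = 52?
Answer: -343472856623/789812265 ≈ -434.88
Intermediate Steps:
I = 133/935 (I = 12*(1/17) - 31*1/55 = 12/17 - 31/55 = 133/935 ≈ 0.14225)
((o(2) + p)*I)/((879/(-49405))) - 45343/14415 = ((2 + 52)*(133/935))/((879/(-49405))) - 45343/14415 = (54*(133/935))/((879*(-1/49405))) - 45343*1/14415 = 7182/(935*(-879/49405)) - 45343/14415 = (7182/935)*(-49405/879) - 45343/14415 = -23655114/54791 - 45343/14415 = -343472856623/789812265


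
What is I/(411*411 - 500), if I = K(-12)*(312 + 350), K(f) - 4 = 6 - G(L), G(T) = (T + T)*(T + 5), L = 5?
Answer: -59580/168421 ≈ -0.35376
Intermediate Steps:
G(T) = 2*T*(5 + T) (G(T) = (2*T)*(5 + T) = 2*T*(5 + T))
K(f) = -90 (K(f) = 4 + (6 - 2*5*(5 + 5)) = 4 + (6 - 2*5*10) = 4 + (6 - 1*100) = 4 + (6 - 100) = 4 - 94 = -90)
I = -59580 (I = -90*(312 + 350) = -90*662 = -59580)
I/(411*411 - 500) = -59580/(411*411 - 500) = -59580/(168921 - 500) = -59580/168421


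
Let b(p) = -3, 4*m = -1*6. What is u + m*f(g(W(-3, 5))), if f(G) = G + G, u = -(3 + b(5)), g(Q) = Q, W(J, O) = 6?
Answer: -18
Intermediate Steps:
m = -3/2 (m = (-1*6)/4 = (1/4)*(-6) = -3/2 ≈ -1.5000)
u = 0 (u = -(3 - 3) = -1*0 = 0)
f(G) = 2*G
u + m*f(g(W(-3, 5))) = 0 - 3*6 = 0 - 3/2*12 = 0 - 18 = -18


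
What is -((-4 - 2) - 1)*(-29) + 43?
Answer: -160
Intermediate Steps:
-((-4 - 2) - 1)*(-29) + 43 = -(-6 - 1)*(-29) + 43 = -1*(-7)*(-29) + 43 = 7*(-29) + 43 = -203 + 43 = -160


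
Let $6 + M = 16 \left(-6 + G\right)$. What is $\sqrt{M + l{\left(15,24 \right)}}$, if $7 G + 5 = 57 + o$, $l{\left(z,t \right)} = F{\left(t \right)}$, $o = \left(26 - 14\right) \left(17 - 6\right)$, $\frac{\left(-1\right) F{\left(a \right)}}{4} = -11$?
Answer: $\frac{3 \sqrt{1974}}{7} \approx 19.041$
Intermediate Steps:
$F{\left(a \right)} = 44$ ($F{\left(a \right)} = \left(-4\right) \left(-11\right) = 44$)
$o = 132$ ($o = 12 \cdot 11 = 132$)
$l{\left(z,t \right)} = 44$
$G = \frac{184}{7}$ ($G = - \frac{5}{7} + \frac{57 + 132}{7} = - \frac{5}{7} + \frac{1}{7} \cdot 189 = - \frac{5}{7} + 27 = \frac{184}{7} \approx 26.286$)
$M = \frac{2230}{7}$ ($M = -6 + 16 \left(-6 + \frac{184}{7}\right) = -6 + 16 \cdot \frac{142}{7} = -6 + \frac{2272}{7} = \frac{2230}{7} \approx 318.57$)
$\sqrt{M + l{\left(15,24 \right)}} = \sqrt{\frac{2230}{7} + 44} = \sqrt{\frac{2538}{7}} = \frac{3 \sqrt{1974}}{7}$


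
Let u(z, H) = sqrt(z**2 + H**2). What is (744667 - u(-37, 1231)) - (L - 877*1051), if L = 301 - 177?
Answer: 1666270 - sqrt(1516730) ≈ 1.6650e+6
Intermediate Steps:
L = 124
u(z, H) = sqrt(H**2 + z**2)
(744667 - u(-37, 1231)) - (L - 877*1051) = (744667 - sqrt(1231**2 + (-37)**2)) - (124 - 877*1051) = (744667 - sqrt(1515361 + 1369)) - (124 - 921727) = (744667 - sqrt(1516730)) - 1*(-921603) = (744667 - sqrt(1516730)) + 921603 = 1666270 - sqrt(1516730)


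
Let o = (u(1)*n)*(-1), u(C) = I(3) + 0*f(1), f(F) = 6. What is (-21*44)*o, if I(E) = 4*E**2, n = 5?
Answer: 166320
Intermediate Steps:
u(C) = 36 (u(C) = 4*3**2 + 0*6 = 4*9 + 0 = 36 + 0 = 36)
o = -180 (o = (36*5)*(-1) = 180*(-1) = -180)
(-21*44)*o = -21*44*(-180) = -924*(-180) = 166320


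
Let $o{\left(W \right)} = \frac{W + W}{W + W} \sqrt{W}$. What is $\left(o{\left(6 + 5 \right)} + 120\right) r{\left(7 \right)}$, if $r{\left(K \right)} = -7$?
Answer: $-840 - 7 \sqrt{11} \approx -863.22$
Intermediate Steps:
$o{\left(W \right)} = \sqrt{W}$ ($o{\left(W \right)} = \frac{2 W}{2 W} \sqrt{W} = 2 W \frac{1}{2 W} \sqrt{W} = 1 \sqrt{W} = \sqrt{W}$)
$\left(o{\left(6 + 5 \right)} + 120\right) r{\left(7 \right)} = \left(\sqrt{6 + 5} + 120\right) \left(-7\right) = \left(\sqrt{11} + 120\right) \left(-7\right) = \left(120 + \sqrt{11}\right) \left(-7\right) = -840 - 7 \sqrt{11}$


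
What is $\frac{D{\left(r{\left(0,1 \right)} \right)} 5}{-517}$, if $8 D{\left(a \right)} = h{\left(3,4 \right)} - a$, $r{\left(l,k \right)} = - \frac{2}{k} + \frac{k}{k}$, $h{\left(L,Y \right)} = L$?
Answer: $- \frac{5}{1034} \approx -0.0048356$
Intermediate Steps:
$r{\left(l,k \right)} = 1 - \frac{2}{k}$ ($r{\left(l,k \right)} = - \frac{2}{k} + 1 = 1 - \frac{2}{k}$)
$D{\left(a \right)} = \frac{3}{8} - \frac{a}{8}$ ($D{\left(a \right)} = \frac{3 - a}{8} = \frac{3}{8} - \frac{a}{8}$)
$\frac{D{\left(r{\left(0,1 \right)} \right)} 5}{-517} = \frac{\left(\frac{3}{8} - \frac{1^{-1} \left(-2 + 1\right)}{8}\right) 5}{-517} = \left(\frac{3}{8} - \frac{1 \left(-1\right)}{8}\right) 5 \left(- \frac{1}{517}\right) = \left(\frac{3}{8} - - \frac{1}{8}\right) 5 \left(- \frac{1}{517}\right) = \left(\frac{3}{8} + \frac{1}{8}\right) 5 \left(- \frac{1}{517}\right) = \frac{1}{2} \cdot 5 \left(- \frac{1}{517}\right) = \frac{5}{2} \left(- \frac{1}{517}\right) = - \frac{5}{1034}$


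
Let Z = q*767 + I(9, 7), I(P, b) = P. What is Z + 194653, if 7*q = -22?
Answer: 1345760/7 ≈ 1.9225e+5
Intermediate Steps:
q = -22/7 (q = (1/7)*(-22) = -22/7 ≈ -3.1429)
Z = -16811/7 (Z = -22/7*767 + 9 = -16874/7 + 9 = -16811/7 ≈ -2401.6)
Z + 194653 = -16811/7 + 194653 = 1345760/7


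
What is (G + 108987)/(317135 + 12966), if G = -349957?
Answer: -240970/330101 ≈ -0.72999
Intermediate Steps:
(G + 108987)/(317135 + 12966) = (-349957 + 108987)/(317135 + 12966) = -240970/330101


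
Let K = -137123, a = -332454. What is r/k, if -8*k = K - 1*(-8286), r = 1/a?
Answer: -4/21416187999 ≈ -1.8677e-10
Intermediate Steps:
r = -1/332454 (r = 1/(-332454) = -1/332454 ≈ -3.0079e-6)
k = 128837/8 (k = -(-137123 - 1*(-8286))/8 = -(-137123 + 8286)/8 = -⅛*(-128837) = 128837/8 ≈ 16105.)
r/k = -1/(332454*128837/8) = -1/332454*8/128837 = -4/21416187999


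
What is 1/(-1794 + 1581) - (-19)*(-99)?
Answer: -400654/213 ≈ -1881.0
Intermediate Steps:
1/(-1794 + 1581) - (-19)*(-99) = 1/(-213) - 1*1881 = -1/213 - 1881 = -400654/213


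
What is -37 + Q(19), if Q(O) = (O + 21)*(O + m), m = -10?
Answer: 323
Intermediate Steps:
Q(O) = (-10 + O)*(21 + O) (Q(O) = (O + 21)*(O - 10) = (21 + O)*(-10 + O) = (-10 + O)*(21 + O))
-37 + Q(19) = -37 + (-210 + 19² + 11*19) = -37 + (-210 + 361 + 209) = -37 + 360 = 323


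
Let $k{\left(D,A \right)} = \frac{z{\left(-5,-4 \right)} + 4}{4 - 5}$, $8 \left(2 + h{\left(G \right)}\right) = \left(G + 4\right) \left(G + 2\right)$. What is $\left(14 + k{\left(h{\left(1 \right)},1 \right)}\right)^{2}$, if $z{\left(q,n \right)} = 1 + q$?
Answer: $196$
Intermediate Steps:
$h{\left(G \right)} = -2 + \frac{\left(2 + G\right) \left(4 + G\right)}{8}$ ($h{\left(G \right)} = -2 + \frac{\left(G + 4\right) \left(G + 2\right)}{8} = -2 + \frac{\left(4 + G\right) \left(2 + G\right)}{8} = -2 + \frac{\left(2 + G\right) \left(4 + G\right)}{8}$)
$k{\left(D,A \right)} = 0$ ($k{\left(D,A \right)} = \frac{\left(1 - 5\right) + 4}{4 - 5} = \frac{-4 + 4}{-1} = 0 \left(-1\right) = 0$)
$\left(14 + k{\left(h{\left(1 \right)},1 \right)}\right)^{2} = \left(14 + 0\right)^{2} = 14^{2} = 196$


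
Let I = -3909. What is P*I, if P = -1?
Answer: 3909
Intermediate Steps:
P*I = -1*(-3909) = 3909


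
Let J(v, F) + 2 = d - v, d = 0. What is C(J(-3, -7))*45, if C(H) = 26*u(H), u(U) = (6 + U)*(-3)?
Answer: -24570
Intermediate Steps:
u(U) = -18 - 3*U
J(v, F) = -2 - v (J(v, F) = -2 + (0 - v) = -2 - v)
C(H) = -468 - 78*H (C(H) = 26*(-18 - 3*H) = -468 - 78*H)
C(J(-3, -7))*45 = (-468 - 78*(-2 - 1*(-3)))*45 = (-468 - 78*(-2 + 3))*45 = (-468 - 78*1)*45 = (-468 - 78)*45 = -546*45 = -24570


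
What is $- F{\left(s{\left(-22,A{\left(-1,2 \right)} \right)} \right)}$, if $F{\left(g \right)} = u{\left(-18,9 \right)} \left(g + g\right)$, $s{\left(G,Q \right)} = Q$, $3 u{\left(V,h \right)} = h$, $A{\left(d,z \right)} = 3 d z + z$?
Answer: $24$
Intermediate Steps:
$A{\left(d,z \right)} = z + 3 d z$ ($A{\left(d,z \right)} = 3 d z + z = z + 3 d z$)
$u{\left(V,h \right)} = \frac{h}{3}$
$F{\left(g \right)} = 6 g$ ($F{\left(g \right)} = \frac{1}{3} \cdot 9 \left(g + g\right) = 3 \cdot 2 g = 6 g$)
$- F{\left(s{\left(-22,A{\left(-1,2 \right)} \right)} \right)} = - 6 \cdot 2 \left(1 + 3 \left(-1\right)\right) = - 6 \cdot 2 \left(1 - 3\right) = - 6 \cdot 2 \left(-2\right) = - 6 \left(-4\right) = \left(-1\right) \left(-24\right) = 24$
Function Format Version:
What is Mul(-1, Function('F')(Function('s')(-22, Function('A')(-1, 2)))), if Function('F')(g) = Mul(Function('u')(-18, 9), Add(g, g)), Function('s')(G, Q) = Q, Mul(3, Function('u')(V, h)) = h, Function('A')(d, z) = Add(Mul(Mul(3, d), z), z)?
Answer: 24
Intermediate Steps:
Function('A')(d, z) = Add(z, Mul(3, d, z)) (Function('A')(d, z) = Add(Mul(3, d, z), z) = Add(z, Mul(3, d, z)))
Function('u')(V, h) = Mul(Rational(1, 3), h)
Function('F')(g) = Mul(6, g) (Function('F')(g) = Mul(Mul(Rational(1, 3), 9), Add(g, g)) = Mul(3, Mul(2, g)) = Mul(6, g))
Mul(-1, Function('F')(Function('s')(-22, Function('A')(-1, 2)))) = Mul(-1, Mul(6, Mul(2, Add(1, Mul(3, -1))))) = Mul(-1, Mul(6, Mul(2, Add(1, -3)))) = Mul(-1, Mul(6, Mul(2, -2))) = Mul(-1, Mul(6, -4)) = Mul(-1, -24) = 24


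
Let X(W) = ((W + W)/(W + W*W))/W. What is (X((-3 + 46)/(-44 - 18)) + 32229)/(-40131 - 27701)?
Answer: -26323405/55418744 ≈ -0.47499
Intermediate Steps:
X(W) = 2/(W + W²) (X(W) = ((2*W)/(W + W²))/W = (2*W/(W + W²))/W = 2/(W + W²))
(X((-3 + 46)/(-44 - 18)) + 32229)/(-40131 - 27701) = (2/((((-3 + 46)/(-44 - 18)))*(1 + (-3 + 46)/(-44 - 18))) + 32229)/(-40131 - 27701) = (2/(((43/(-62)))*(1 + 43/(-62))) + 32229)/(-67832) = (2/(((43*(-1/62)))*(1 + 43*(-1/62))) + 32229)*(-1/67832) = (2/((-43/62)*(1 - 43/62)) + 32229)*(-1/67832) = (2*(-62/43)/(19/62) + 32229)*(-1/67832) = (2*(-62/43)*(62/19) + 32229)*(-1/67832) = (-7688/817 + 32229)*(-1/67832) = (26323405/817)*(-1/67832) = -26323405/55418744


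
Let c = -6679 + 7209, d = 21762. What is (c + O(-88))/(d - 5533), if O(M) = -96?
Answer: 434/16229 ≈ 0.026742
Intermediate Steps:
c = 530
(c + O(-88))/(d - 5533) = (530 - 96)/(21762 - 5533) = 434/16229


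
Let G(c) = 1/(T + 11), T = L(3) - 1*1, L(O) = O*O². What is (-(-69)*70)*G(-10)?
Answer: 4830/37 ≈ 130.54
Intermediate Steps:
L(O) = O³
T = 26 (T = 3³ - 1*1 = 27 - 1 = 26)
G(c) = 1/37 (G(c) = 1/(26 + 11) = 1/37)
(-(-69)*70)*G(-10) = -(-69)*70*(1/37) = -69*(-70)*(1/37) = 4830*(1/37) = 4830/37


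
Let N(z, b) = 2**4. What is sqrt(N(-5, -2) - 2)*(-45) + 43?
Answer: 43 - 45*sqrt(14) ≈ -125.37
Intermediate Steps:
N(z, b) = 16
sqrt(N(-5, -2) - 2)*(-45) + 43 = sqrt(16 - 2)*(-45) + 43 = sqrt(14)*(-45) + 43 = -45*sqrt(14) + 43 = 43 - 45*sqrt(14)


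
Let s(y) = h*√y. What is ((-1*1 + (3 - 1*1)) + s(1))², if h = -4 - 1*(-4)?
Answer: 1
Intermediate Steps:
h = 0 (h = -4 + 4 = 0)
s(y) = 0 (s(y) = 0*√y = 0)
((-1*1 + (3 - 1*1)) + s(1))² = ((-1*1 + (3 - 1*1)) + 0)² = ((-1 + (3 - 1)) + 0)² = ((-1 + 2) + 0)² = (1 + 0)² = 1² = 1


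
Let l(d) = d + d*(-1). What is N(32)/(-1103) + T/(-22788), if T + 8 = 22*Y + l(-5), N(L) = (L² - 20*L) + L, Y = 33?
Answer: -5135881/12567582 ≈ -0.40866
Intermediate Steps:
l(d) = 0 (l(d) = d - d = 0)
N(L) = L² - 19*L
T = 718 (T = -8 + (22*33 + 0) = -8 + (726 + 0) = -8 + 726 = 718)
N(32)/(-1103) + T/(-22788) = (32*(-19 + 32))/(-1103) + 718/(-22788) = (32*13)*(-1/1103) + 718*(-1/22788) = 416*(-1/1103) - 359/11394 = -416/1103 - 359/11394 = -5135881/12567582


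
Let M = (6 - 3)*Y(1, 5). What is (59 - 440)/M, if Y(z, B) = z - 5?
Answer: 127/4 ≈ 31.750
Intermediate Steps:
Y(z, B) = -5 + z
M = -12 (M = (6 - 3)*(-5 + 1) = 3*(-4) = -12)
(59 - 440)/M = (59 - 440)/(-12) = -381*(-1/12) = 127/4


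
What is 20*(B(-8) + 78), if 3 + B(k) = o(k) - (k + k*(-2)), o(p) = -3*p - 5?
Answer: 1720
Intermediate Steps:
o(p) = -5 - 3*p
B(k) = -8 - 2*k (B(k) = -3 + ((-5 - 3*k) - (k + k*(-2))) = -3 + ((-5 - 3*k) - (k - 2*k)) = -3 + ((-5 - 3*k) - (-1)*k) = -3 + ((-5 - 3*k) + k) = -3 + (-5 - 2*k) = -8 - 2*k)
20*(B(-8) + 78) = 20*((-8 - 2*(-8)) + 78) = 20*((-8 + 16) + 78) = 20*(8 + 78) = 20*86 = 1720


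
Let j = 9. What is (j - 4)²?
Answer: 25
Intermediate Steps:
(j - 4)² = (9 - 4)² = 5² = 25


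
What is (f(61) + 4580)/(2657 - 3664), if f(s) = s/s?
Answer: -4581/1007 ≈ -4.5492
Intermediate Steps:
f(s) = 1
(f(61) + 4580)/(2657 - 3664) = (1 + 4580)/(2657 - 3664) = 4581/(-1007) = 4581*(-1/1007) = -4581/1007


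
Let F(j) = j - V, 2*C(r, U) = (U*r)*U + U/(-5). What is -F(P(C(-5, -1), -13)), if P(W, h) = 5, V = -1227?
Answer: -1232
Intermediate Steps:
C(r, U) = -U/10 + r*U²/2 (C(r, U) = ((U*r)*U + U/(-5))/2 = (r*U² + U*(-⅕))/2 = (r*U² - U/5)/2 = (-U/5 + r*U²)/2 = -U/10 + r*U²/2)
F(j) = 1227 + j (F(j) = j - 1*(-1227) = j + 1227 = 1227 + j)
-F(P(C(-5, -1), -13)) = -(1227 + 5) = -1*1232 = -1232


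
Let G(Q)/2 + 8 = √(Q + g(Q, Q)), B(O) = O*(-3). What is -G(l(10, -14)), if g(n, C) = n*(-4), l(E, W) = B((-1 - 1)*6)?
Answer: 16 - 12*I*√3 ≈ 16.0 - 20.785*I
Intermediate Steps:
B(O) = -3*O
l(E, W) = 36 (l(E, W) = -3*(-1 - 1)*6 = -(-6)*6 = -3*(-12) = 36)
g(n, C) = -4*n
G(Q) = -16 + 2*√3*√(-Q) (G(Q) = -16 + 2*√(Q - 4*Q) = -16 + 2*√(-3*Q) = -16 + 2*(√3*√(-Q)) = -16 + 2*√3*√(-Q))
-G(l(10, -14)) = -(-16 + 2*√3*√(-1*36)) = -(-16 + 2*√3*√(-36)) = -(-16 + 2*√3*(6*I)) = -(-16 + 12*I*√3) = 16 - 12*I*√3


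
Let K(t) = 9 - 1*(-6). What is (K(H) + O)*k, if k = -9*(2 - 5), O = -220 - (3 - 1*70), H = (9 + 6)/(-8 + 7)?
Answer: -3726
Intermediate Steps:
H = -15 (H = 15/(-1) = 15*(-1) = -15)
K(t) = 15 (K(t) = 9 + 6 = 15)
O = -153 (O = -220 - (3 - 70) = -220 - 1*(-67) = -220 + 67 = -153)
k = 27 (k = -9*(-3) = 27)
(K(H) + O)*k = (15 - 153)*27 = -138*27 = -3726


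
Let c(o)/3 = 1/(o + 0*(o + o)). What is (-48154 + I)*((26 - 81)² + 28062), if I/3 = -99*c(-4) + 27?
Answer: -5950082887/4 ≈ -1.4875e+9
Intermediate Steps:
c(o) = 3/o (c(o) = 3/(o + 0*(o + o)) = 3/(o + 0*(2*o)) = 3/(o + 0) = 3/o)
I = 1215/4 (I = 3*(-297/(-4) + 27) = 3*(-297*(-1)/4 + 27) = 3*(-99*(-¾) + 27) = 3*(297/4 + 27) = 3*(405/4) = 1215/4 ≈ 303.75)
(-48154 + I)*((26 - 81)² + 28062) = (-48154 + 1215/4)*((26 - 81)² + 28062) = -191401*((-55)² + 28062)/4 = -191401*(3025 + 28062)/4 = -191401/4*31087 = -5950082887/4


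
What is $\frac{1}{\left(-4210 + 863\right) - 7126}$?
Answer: $- \frac{1}{10473} \approx -9.5484 \cdot 10^{-5}$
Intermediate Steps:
$\frac{1}{\left(-4210 + 863\right) - 7126} = \frac{1}{-3347 - 7126} = \frac{1}{-10473} = - \frac{1}{10473}$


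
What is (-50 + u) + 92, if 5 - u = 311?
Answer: -264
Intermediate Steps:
u = -306 (u = 5 - 1*311 = 5 - 311 = -306)
(-50 + u) + 92 = (-50 - 306) + 92 = -356 + 92 = -264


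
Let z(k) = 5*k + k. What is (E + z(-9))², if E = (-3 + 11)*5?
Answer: 196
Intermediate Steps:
z(k) = 6*k
E = 40 (E = 8*5 = 40)
(E + z(-9))² = (40 + 6*(-9))² = (40 - 54)² = (-14)² = 196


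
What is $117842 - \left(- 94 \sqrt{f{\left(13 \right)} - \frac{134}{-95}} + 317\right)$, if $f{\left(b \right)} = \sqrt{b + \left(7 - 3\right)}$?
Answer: $117525 + \frac{94 \sqrt{12730 + 9025 \sqrt{17}}}{95} \approx 1.1775 \cdot 10^{5}$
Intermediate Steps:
$f{\left(b \right)} = \sqrt{4 + b}$ ($f{\left(b \right)} = \sqrt{b + \left(7 - 3\right)} = \sqrt{b + 4} = \sqrt{4 + b}$)
$117842 - \left(- 94 \sqrt{f{\left(13 \right)} - \frac{134}{-95}} + 317\right) = 117842 - \left(- 94 \sqrt{\sqrt{4 + 13} - \frac{134}{-95}} + 317\right) = 117842 - \left(- 94 \sqrt{\sqrt{17} - - \frac{134}{95}} + 317\right) = 117842 - \left(- 94 \sqrt{\sqrt{17} + \frac{134}{95}} + 317\right) = 117842 - \left(- 94 \sqrt{\frac{134}{95} + \sqrt{17}} + 317\right) = 117842 - \left(317 - 94 \sqrt{\frac{134}{95} + \sqrt{17}}\right) = 117525 + 94 \sqrt{\frac{134}{95} + \sqrt{17}}$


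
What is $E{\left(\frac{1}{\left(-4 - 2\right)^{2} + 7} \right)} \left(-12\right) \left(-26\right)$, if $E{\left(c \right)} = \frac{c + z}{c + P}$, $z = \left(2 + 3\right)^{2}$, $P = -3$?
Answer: $- \frac{10491}{4} \approx -2622.8$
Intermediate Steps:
$z = 25$ ($z = 5^{2} = 25$)
$E{\left(c \right)} = \frac{25 + c}{-3 + c}$ ($E{\left(c \right)} = \frac{c + 25}{c - 3} = \frac{25 + c}{-3 + c}$)
$E{\left(\frac{1}{\left(-4 - 2\right)^{2} + 7} \right)} \left(-12\right) \left(-26\right) = \frac{25 + \frac{1}{\left(-4 - 2\right)^{2} + 7}}{-3 + \frac{1}{\left(-4 - 2\right)^{2} + 7}} \left(-12\right) \left(-26\right) = \frac{25 + \frac{1}{\left(-6\right)^{2} + 7}}{-3 + \frac{1}{\left(-6\right)^{2} + 7}} \left(-12\right) \left(-26\right) = \frac{25 + \frac{1}{36 + 7}}{-3 + \frac{1}{36 + 7}} \left(-12\right) \left(-26\right) = \frac{25 + \frac{1}{43}}{-3 + \frac{1}{43}} \left(-12\right) \left(-26\right) = \frac{1}{- \frac{128}{43}} \cdot \frac{1076}{43} \left(-12\right) \left(-26\right) = \left(- \frac{43}{128}\right) \frac{1076}{43} \left(-12\right) \left(-26\right) = \left(- \frac{269}{32}\right) \left(-12\right) \left(-26\right) = \frac{807}{8} \left(-26\right) = - \frac{10491}{4}$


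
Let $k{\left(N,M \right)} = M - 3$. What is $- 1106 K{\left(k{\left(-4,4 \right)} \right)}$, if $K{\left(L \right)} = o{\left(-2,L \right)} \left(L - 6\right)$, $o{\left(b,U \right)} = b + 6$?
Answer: $22120$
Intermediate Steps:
$o{\left(b,U \right)} = 6 + b$
$k{\left(N,M \right)} = -3 + M$
$K{\left(L \right)} = -24 + 4 L$ ($K{\left(L \right)} = \left(6 - 2\right) \left(L - 6\right) = 4 \left(-6 + L\right) = -24 + 4 L$)
$- 1106 K{\left(k{\left(-4,4 \right)} \right)} = - 1106 \left(-24 + 4 \left(-3 + 4\right)\right) = - 1106 \left(-24 + 4 \cdot 1\right) = - 1106 \left(-24 + 4\right) = \left(-1106\right) \left(-20\right) = 22120$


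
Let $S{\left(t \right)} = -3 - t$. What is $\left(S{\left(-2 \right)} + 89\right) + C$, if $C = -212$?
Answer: $-124$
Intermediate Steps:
$\left(S{\left(-2 \right)} + 89\right) + C = \left(\left(-3 - -2\right) + 89\right) - 212 = \left(\left(-3 + 2\right) + 89\right) - 212 = \left(-1 + 89\right) - 212 = 88 - 212 = -124$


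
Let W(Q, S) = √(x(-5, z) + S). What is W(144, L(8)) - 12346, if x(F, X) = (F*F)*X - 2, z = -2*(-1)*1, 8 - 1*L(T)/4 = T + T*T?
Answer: -12346 + 4*I*√13 ≈ -12346.0 + 14.422*I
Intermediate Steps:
L(T) = 32 - 4*T - 4*T² (L(T) = 32 - 4*(T + T*T) = 32 - 4*(T + T²) = 32 + (-4*T - 4*T²) = 32 - 4*T - 4*T²)
z = 2 (z = 2*1 = 2)
x(F, X) = -2 + X*F² (x(F, X) = F²*X - 2 = X*F² - 2 = -2 + X*F²)
W(Q, S) = √(48 + S) (W(Q, S) = √((-2 + 2*(-5)²) + S) = √((-2 + 2*25) + S) = √((-2 + 50) + S) = √(48 + S))
W(144, L(8)) - 12346 = √(48 + (32 - 4*8 - 4*8²)) - 12346 = √(48 + (32 - 32 - 4*64)) - 12346 = √(48 + (32 - 32 - 256)) - 12346 = √(48 - 256) - 12346 = √(-208) - 12346 = 4*I*√13 - 12346 = -12346 + 4*I*√13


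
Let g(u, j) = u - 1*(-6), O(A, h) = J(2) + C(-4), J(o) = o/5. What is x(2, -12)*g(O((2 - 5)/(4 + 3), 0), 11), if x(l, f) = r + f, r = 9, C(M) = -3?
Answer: -51/5 ≈ -10.200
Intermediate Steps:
J(o) = o/5 (J(o) = o*(⅕) = o/5)
O(A, h) = -13/5 (O(A, h) = (⅕)*2 - 3 = ⅖ - 3 = -13/5)
g(u, j) = 6 + u (g(u, j) = u + 6 = 6 + u)
x(l, f) = 9 + f
x(2, -12)*g(O((2 - 5)/(4 + 3), 0), 11) = (9 - 12)*(6 - 13/5) = -3*17/5 = -51/5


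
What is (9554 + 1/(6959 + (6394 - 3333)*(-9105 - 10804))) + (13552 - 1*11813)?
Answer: 688133195569/60934490 ≈ 11293.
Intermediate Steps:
(9554 + 1/(6959 + (6394 - 3333)*(-9105 - 10804))) + (13552 - 1*11813) = (9554 + 1/(6959 + 3061*(-19909))) + (13552 - 11813) = (9554 + 1/(6959 - 60941449)) + 1739 = (9554 + 1/(-60934490)) + 1739 = (9554 - 1/60934490) + 1739 = 582168117459/60934490 + 1739 = 688133195569/60934490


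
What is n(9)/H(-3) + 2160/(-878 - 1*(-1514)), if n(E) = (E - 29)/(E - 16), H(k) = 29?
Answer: 37600/10759 ≈ 3.4947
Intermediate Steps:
n(E) = (-29 + E)/(-16 + E)
n(9)/H(-3) + 2160/(-878 - 1*(-1514)) = ((-29 + 9)/(-16 + 9))/29 + 2160/(-878 - 1*(-1514)) = (-20/(-7))*(1/29) + 2160/(-878 + 1514) = -⅐*(-20)*(1/29) + 2160/636 = (20/7)*(1/29) + 2160*(1/636) = 20/203 + 180/53 = 37600/10759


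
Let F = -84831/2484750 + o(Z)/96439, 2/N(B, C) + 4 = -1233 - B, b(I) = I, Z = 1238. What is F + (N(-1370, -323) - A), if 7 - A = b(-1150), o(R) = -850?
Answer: -1755947721013707/1517636433250 ≈ -1157.0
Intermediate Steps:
N(B, C) = 2/(-1237 - B) (N(B, C) = 2/(-4 + (-1233 - B)) = 2/(-1237 - B))
A = 1157 (A = 7 - 1*(-1150) = 7 + 1150 = 1157)
F = -3431018103/79875601750 (F = -84831/2484750 - 850/96439 = -84831*1/2484750 - 850*1/96439 = -28277/828250 - 850/96439 = -3431018103/79875601750 ≈ -0.042955)
F + (N(-1370, -323) - A) = -3431018103/79875601750 + (-2/(1237 - 1370) - 1*1157) = -3431018103/79875601750 + (-2/(-133) - 1157) = -3431018103/79875601750 + (-2*(-1/133) - 1157) = -3431018103/79875601750 + (2/133 - 1157) = -3431018103/79875601750 - 153879/133 = -1755947721013707/1517636433250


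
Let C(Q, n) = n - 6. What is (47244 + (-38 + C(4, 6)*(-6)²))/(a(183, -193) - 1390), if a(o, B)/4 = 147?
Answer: -23603/401 ≈ -58.860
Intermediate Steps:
C(Q, n) = -6 + n
a(o, B) = 588 (a(o, B) = 4*147 = 588)
(47244 + (-38 + C(4, 6)*(-6)²))/(a(183, -193) - 1390) = (47244 + (-38 + (-6 + 6)*(-6)²))/(588 - 1390) = (47244 + (-38 + 0*36))/(-802) = (47244 + (-38 + 0))*(-1/802) = (47244 - 38)*(-1/802) = 47206*(-1/802) = -23603/401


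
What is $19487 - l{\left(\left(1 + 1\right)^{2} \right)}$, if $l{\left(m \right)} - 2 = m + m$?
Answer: $19477$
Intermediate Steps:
$l{\left(m \right)} = 2 + 2 m$ ($l{\left(m \right)} = 2 + \left(m + m\right) = 2 + 2 m$)
$19487 - l{\left(\left(1 + 1\right)^{2} \right)} = 19487 - \left(2 + 2 \left(1 + 1\right)^{2}\right) = 19487 - \left(2 + 2 \cdot 2^{2}\right) = 19487 - \left(2 + 2 \cdot 4\right) = 19487 - \left(2 + 8\right) = 19487 - 10 = 19477$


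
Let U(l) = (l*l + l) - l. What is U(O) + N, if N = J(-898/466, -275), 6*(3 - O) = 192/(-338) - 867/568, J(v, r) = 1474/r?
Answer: 5396275635721/921446406400 ≈ 5.8563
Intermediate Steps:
O = 642969/191984 (O = 3 - (192/(-338) - 867/568)/6 = 3 - (192*(-1/338) - 867*1/568)/6 = 3 - (-96/169 - 867/568)/6 = 3 - ⅙*(-201051/95992) = 3 + 67017/191984 = 642969/191984 ≈ 3.3491)
N = -134/25 (N = 1474/(-275) = 1474*(-1/275) = -134/25 ≈ -5.3600)
U(l) = l² (U(l) = (l² + l) - l = (l + l²) - l = l²)
U(O) + N = (642969/191984)² - 134/25 = 413409134961/36857856256 - 134/25 = 5396275635721/921446406400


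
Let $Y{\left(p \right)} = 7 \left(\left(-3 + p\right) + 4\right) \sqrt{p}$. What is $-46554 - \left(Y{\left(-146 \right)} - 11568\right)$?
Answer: $-34986 + 1015 i \sqrt{146} \approx -34986.0 + 12264.0 i$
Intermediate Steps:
$Y{\left(p \right)} = \sqrt{p} \left(7 + 7 p\right)$ ($Y{\left(p \right)} = 7 \left(1 + p\right) \sqrt{p} = \left(7 + 7 p\right) \sqrt{p} = \sqrt{p} \left(7 + 7 p\right)$)
$-46554 - \left(Y{\left(-146 \right)} - 11568\right) = -46554 - \left(7 \sqrt{-146} \left(1 - 146\right) - 11568\right) = -46554 - \left(7 i \sqrt{146} \left(-145\right) - 11568\right) = -46554 - \left(- 1015 i \sqrt{146} - 11568\right) = -46554 - \left(-11568 - 1015 i \sqrt{146}\right) = -46554 + \left(11568 + 1015 i \sqrt{146}\right) = -34986 + 1015 i \sqrt{146}$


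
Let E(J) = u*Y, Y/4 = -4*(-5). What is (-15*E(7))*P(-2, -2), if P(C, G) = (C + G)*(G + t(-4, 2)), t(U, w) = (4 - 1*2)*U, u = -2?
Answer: 96000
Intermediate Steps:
t(U, w) = 2*U (t(U, w) = (4 - 2)*U = 2*U)
Y = 80 (Y = 4*(-4*(-5)) = 4*20 = 80)
E(J) = -160 (E(J) = -2*80 = -160)
P(C, G) = (-8 + G)*(C + G) (P(C, G) = (C + G)*(G + 2*(-4)) = (C + G)*(G - 8) = (C + G)*(-8 + G) = (-8 + G)*(C + G))
(-15*E(7))*P(-2, -2) = (-15*(-160))*((-2)² - 8*(-2) - 8*(-2) - 2*(-2)) = 2400*(4 + 16 + 16 + 4) = 2400*40 = 96000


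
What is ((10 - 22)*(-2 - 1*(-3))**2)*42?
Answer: -504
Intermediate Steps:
((10 - 22)*(-2 - 1*(-3))**2)*42 = -12*(-2 + 3)**2*42 = -12*1**2*42 = -12*1*42 = -12*42 = -504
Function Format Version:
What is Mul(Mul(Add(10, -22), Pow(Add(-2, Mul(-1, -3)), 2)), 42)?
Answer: -504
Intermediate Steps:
Mul(Mul(Add(10, -22), Pow(Add(-2, Mul(-1, -3)), 2)), 42) = Mul(Mul(-12, Pow(Add(-2, 3), 2)), 42) = Mul(Mul(-12, Pow(1, 2)), 42) = Mul(Mul(-12, 1), 42) = Mul(-12, 42) = -504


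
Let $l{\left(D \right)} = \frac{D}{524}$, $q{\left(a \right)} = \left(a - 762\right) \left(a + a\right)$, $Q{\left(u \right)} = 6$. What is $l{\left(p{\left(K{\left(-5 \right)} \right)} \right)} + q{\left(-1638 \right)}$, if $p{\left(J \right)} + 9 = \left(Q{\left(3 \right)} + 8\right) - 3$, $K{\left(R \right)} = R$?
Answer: $\frac{2059948801}{262} \approx 7.8624 \cdot 10^{6}$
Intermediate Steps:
$q{\left(a \right)} = 2 a \left(-762 + a\right)$ ($q{\left(a \right)} = \left(-762 + a\right) 2 a = 2 a \left(-762 + a\right)$)
$p{\left(J \right)} = 2$ ($p{\left(J \right)} = -9 + \left(\left(6 + 8\right) - 3\right) = -9 + \left(14 - 3\right) = -9 + 11 = 2$)
$l{\left(D \right)} = \frac{D}{524}$ ($l{\left(D \right)} = D \frac{1}{524} = \frac{D}{524}$)
$l{\left(p{\left(K{\left(-5 \right)} \right)} \right)} + q{\left(-1638 \right)} = \frac{1}{524} \cdot 2 + 2 \left(-1638\right) \left(-762 - 1638\right) = \frac{1}{262} + 2 \left(-1638\right) \left(-2400\right) = \frac{1}{262} + 7862400 = \frac{2059948801}{262}$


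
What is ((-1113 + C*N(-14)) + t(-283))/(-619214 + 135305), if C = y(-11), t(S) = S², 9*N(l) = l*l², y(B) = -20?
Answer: -765664/4355181 ≈ -0.17581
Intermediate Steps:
N(l) = l³/9 (N(l) = (l*l²)/9 = l³/9)
C = -20
((-1113 + C*N(-14)) + t(-283))/(-619214 + 135305) = ((-1113 - 20*(-14)³/9) + (-283)²)/(-619214 + 135305) = ((-1113 - 20*(-2744)/9) + 80089)/(-483909) = ((-1113 - 20*(-2744/9)) + 80089)*(-1/483909) = ((-1113 + 54880/9) + 80089)*(-1/483909) = (44863/9 + 80089)*(-1/483909) = (765664/9)*(-1/483909) = -765664/4355181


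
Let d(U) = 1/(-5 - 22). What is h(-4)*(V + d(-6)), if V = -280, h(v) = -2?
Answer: 15122/27 ≈ 560.07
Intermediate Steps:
d(U) = -1/27 (d(U) = 1/(-27) = -1/27)
h(-4)*(V + d(-6)) = -2*(-280 - 1/27) = -2*(-7561/27) = 15122/27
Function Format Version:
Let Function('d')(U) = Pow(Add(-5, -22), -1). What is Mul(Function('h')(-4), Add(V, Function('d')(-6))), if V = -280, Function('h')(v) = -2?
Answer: Rational(15122, 27) ≈ 560.07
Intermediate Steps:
Function('d')(U) = Rational(-1, 27) (Function('d')(U) = Pow(-27, -1) = Rational(-1, 27))
Mul(Function('h')(-4), Add(V, Function('d')(-6))) = Mul(-2, Add(-280, Rational(-1, 27))) = Mul(-2, Rational(-7561, 27)) = Rational(15122, 27)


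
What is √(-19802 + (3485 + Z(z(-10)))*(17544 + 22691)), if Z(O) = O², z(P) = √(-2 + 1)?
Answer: √140158938 ≈ 11839.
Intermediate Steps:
z(P) = I (z(P) = √(-1) = I)
√(-19802 + (3485 + Z(z(-10)))*(17544 + 22691)) = √(-19802 + (3485 + I²)*(17544 + 22691)) = √(-19802 + (3485 - 1)*40235) = √(-19802 + 3484*40235) = √(-19802 + 140178740) = √140158938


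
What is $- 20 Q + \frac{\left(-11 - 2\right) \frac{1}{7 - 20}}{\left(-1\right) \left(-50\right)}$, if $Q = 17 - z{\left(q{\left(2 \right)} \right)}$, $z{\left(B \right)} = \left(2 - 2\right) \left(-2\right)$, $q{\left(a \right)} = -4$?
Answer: $- \frac{16999}{50} \approx -339.98$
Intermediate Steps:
$z{\left(B \right)} = 0$ ($z{\left(B \right)} = 0 \left(-2\right) = 0$)
$Q = 17$ ($Q = 17 - 0 = 17 + 0 = 17$)
$- 20 Q + \frac{\left(-11 - 2\right) \frac{1}{7 - 20}}{\left(-1\right) \left(-50\right)} = \left(-20\right) 17 + \frac{\left(-11 - 2\right) \frac{1}{7 - 20}}{\left(-1\right) \left(-50\right)} = -340 + \frac{\left(-13\right) \frac{1}{-13}}{50} = -340 + \left(-13\right) \left(- \frac{1}{13}\right) \frac{1}{50} = -340 + 1 \cdot \frac{1}{50} = -340 + \frac{1}{50} = - \frac{16999}{50}$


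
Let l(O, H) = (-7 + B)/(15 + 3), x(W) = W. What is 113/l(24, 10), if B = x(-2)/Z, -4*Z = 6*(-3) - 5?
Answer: -46782/169 ≈ -276.82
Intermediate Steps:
Z = 23/4 (Z = -(6*(-3) - 5)/4 = -(-18 - 5)/4 = -¼*(-23) = 23/4 ≈ 5.7500)
B = -8/23 (B = -2/23/4 = -2*4/23 = -8/23 ≈ -0.34783)
l(O, H) = -169/414 (l(O, H) = (-7 - 8/23)/(15 + 3) = -169/23/18 = -169/23*1/18 = -169/414)
113/l(24, 10) = 113/(-169/414) = 113*(-414/169) = -46782/169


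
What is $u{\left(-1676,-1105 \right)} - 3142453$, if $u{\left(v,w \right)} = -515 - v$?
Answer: $-3141292$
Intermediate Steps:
$u{\left(-1676,-1105 \right)} - 3142453 = \left(-515 - -1676\right) - 3142453 = \left(-515 + 1676\right) - 3142453 = 1161 - 3142453 = -3141292$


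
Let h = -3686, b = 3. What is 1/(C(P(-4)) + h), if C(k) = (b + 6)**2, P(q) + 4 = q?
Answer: -1/3605 ≈ -0.00027739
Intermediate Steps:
P(q) = -4 + q
C(k) = 81 (C(k) = (3 + 6)**2 = 9**2 = 81)
1/(C(P(-4)) + h) = 1/(81 - 3686) = 1/(-3605) = -1/3605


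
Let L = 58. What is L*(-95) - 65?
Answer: -5575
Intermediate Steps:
L*(-95) - 65 = 58*(-95) - 65 = -5510 - 65 = -5575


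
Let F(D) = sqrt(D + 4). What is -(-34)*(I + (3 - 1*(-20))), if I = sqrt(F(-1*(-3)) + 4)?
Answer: 782 + 34*sqrt(4 + sqrt(7)) ≈ 869.65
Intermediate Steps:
F(D) = sqrt(4 + D)
I = sqrt(4 + sqrt(7)) (I = sqrt(sqrt(4 - 1*(-3)) + 4) = sqrt(sqrt(4 + 3) + 4) = sqrt(sqrt(7) + 4) = sqrt(4 + sqrt(7)) ≈ 2.5779)
-(-34)*(I + (3 - 1*(-20))) = -(-34)*(sqrt(4 + sqrt(7)) + (3 - 1*(-20))) = -(-34)*(sqrt(4 + sqrt(7)) + (3 + 20)) = -(-34)*(sqrt(4 + sqrt(7)) + 23) = -(-34)*(23 + sqrt(4 + sqrt(7))) = -(-782 - 34*sqrt(4 + sqrt(7))) = 782 + 34*sqrt(4 + sqrt(7))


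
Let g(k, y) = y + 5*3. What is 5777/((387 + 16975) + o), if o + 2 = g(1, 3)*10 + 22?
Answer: 5777/17562 ≈ 0.32895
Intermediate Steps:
g(k, y) = 15 + y (g(k, y) = y + 15 = 15 + y)
o = 200 (o = -2 + ((15 + 3)*10 + 22) = -2 + (18*10 + 22) = -2 + (180 + 22) = -2 + 202 = 200)
5777/((387 + 16975) + o) = 5777/((387 + 16975) + 200) = 5777/(17362 + 200) = 5777/17562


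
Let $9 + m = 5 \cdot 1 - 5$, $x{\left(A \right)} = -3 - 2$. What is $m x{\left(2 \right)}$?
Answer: $45$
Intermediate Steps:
$x{\left(A \right)} = -5$
$m = -9$ ($m = -9 + \left(5 \cdot 1 - 5\right) = -9 + \left(5 - 5\right) = -9 + 0 = -9$)
$m x{\left(2 \right)} = \left(-9\right) \left(-5\right) = 45$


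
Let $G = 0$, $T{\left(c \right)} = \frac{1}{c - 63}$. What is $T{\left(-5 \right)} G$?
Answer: $0$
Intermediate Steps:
$T{\left(c \right)} = \frac{1}{-63 + c}$
$T{\left(-5 \right)} G = \frac{1}{-63 - 5} \cdot 0 = \frac{1}{-68} \cdot 0 = \left(- \frac{1}{68}\right) 0 = 0$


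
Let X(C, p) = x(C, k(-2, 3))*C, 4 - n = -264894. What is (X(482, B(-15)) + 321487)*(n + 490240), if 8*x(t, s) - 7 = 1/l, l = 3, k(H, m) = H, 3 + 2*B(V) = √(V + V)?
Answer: 729302086037/3 ≈ 2.4310e+11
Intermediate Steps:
B(V) = -3/2 + √2*√V/2 (B(V) = -3/2 + √(V + V)/2 = -3/2 + √(2*V)/2 = -3/2 + (√2*√V)/2 = -3/2 + √2*√V/2)
n = 264898 (n = 4 - 1*(-264894) = 4 + 264894 = 264898)
x(t, s) = 11/12 (x(t, s) = 7/8 + (⅛)/3 = 7/8 + (⅛)*(⅓) = 7/8 + 1/24 = 11/12)
X(C, p) = 11*C/12
(X(482, B(-15)) + 321487)*(n + 490240) = ((11/12)*482 + 321487)*(264898 + 490240) = (2651/6 + 321487)*755138 = (1931573/6)*755138 = 729302086037/3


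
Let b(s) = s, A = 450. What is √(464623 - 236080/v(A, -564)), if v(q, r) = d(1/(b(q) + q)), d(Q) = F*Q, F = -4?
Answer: 17*√185407 ≈ 7320.0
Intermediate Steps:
d(Q) = -4*Q
v(q, r) = -2/q (v(q, r) = -4/(q + q) = -4*1/(2*q) = -2/q)
√(464623 - 236080/v(A, -564)) = √(464623 - 236080/((-2/450))) = √(464623 - 236080/((-2*1/450))) = √(464623 - 236080/(-1/225)) = √(464623 - 236080*(-225)) = √(464623 + 53118000) = √53582623 = 17*√185407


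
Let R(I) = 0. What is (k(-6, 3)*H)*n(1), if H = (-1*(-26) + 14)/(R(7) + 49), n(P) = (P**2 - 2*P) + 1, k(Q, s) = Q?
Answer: 0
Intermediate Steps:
n(P) = 1 + P**2 - 2*P
H = 40/49 (H = (-1*(-26) + 14)/(0 + 49) = (26 + 14)/49 = 40*(1/49) = 40/49 ≈ 0.81633)
(k(-6, 3)*H)*n(1) = (-6*40/49)*(1 + 1**2 - 2*1) = -240*(1 + 1 - 2)/49 = -240/49*0 = 0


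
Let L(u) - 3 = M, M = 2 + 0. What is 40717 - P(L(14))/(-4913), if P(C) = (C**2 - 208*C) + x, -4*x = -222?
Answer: 400083323/9826 ≈ 40717.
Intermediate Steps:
x = 111/2 (x = -1/4*(-222) = 111/2 ≈ 55.500)
M = 2
L(u) = 5 (L(u) = 3 + 2 = 5)
P(C) = 111/2 + C**2 - 208*C (P(C) = (C**2 - 208*C) + 111/2 = 111/2 + C**2 - 208*C)
40717 - P(L(14))/(-4913) = 40717 - (111/2 + 5**2 - 208*5)/(-4913) = 40717 - (111/2 + 25 - 1040)*(-1)/4913 = 40717 - (-1919)*(-1)/(2*4913) = 40717 - 1*1919/9826 = 40717 - 1919/9826 = 400083323/9826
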